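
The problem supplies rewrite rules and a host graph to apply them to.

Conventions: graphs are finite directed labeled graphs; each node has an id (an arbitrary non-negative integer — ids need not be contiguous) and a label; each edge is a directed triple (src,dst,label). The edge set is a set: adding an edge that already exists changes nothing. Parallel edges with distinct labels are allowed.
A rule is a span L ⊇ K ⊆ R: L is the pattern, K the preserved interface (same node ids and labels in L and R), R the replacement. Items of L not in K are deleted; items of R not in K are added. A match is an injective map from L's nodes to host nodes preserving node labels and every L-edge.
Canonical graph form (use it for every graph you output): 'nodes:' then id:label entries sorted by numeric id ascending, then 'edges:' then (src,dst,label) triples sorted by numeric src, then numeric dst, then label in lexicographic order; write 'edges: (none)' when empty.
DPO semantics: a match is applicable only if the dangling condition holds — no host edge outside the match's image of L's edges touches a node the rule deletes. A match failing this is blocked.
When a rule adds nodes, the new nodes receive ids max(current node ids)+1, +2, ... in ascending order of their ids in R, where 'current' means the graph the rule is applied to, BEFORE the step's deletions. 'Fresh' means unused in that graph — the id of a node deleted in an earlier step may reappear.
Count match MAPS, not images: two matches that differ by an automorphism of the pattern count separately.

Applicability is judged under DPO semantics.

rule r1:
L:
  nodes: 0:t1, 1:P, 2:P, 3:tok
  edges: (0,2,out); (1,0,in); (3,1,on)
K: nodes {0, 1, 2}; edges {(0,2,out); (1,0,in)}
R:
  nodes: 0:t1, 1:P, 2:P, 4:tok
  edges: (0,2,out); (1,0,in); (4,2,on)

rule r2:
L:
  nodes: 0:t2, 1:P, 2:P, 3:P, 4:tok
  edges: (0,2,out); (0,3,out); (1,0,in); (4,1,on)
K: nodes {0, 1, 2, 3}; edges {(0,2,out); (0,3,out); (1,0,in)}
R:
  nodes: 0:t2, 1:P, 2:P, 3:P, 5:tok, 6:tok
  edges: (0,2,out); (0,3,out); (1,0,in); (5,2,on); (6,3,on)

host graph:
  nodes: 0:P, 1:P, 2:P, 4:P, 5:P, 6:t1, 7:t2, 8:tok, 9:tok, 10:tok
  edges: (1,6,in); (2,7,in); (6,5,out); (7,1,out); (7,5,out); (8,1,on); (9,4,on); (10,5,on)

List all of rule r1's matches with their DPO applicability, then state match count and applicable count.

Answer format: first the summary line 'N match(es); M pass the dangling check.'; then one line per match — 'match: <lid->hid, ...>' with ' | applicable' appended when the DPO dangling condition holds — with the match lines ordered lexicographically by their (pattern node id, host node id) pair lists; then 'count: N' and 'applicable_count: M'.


1 match(es); 1 pass the dangling check.
match: 0->6, 1->1, 2->5, 3->8 | applicable
count: 1
applicable_count: 1


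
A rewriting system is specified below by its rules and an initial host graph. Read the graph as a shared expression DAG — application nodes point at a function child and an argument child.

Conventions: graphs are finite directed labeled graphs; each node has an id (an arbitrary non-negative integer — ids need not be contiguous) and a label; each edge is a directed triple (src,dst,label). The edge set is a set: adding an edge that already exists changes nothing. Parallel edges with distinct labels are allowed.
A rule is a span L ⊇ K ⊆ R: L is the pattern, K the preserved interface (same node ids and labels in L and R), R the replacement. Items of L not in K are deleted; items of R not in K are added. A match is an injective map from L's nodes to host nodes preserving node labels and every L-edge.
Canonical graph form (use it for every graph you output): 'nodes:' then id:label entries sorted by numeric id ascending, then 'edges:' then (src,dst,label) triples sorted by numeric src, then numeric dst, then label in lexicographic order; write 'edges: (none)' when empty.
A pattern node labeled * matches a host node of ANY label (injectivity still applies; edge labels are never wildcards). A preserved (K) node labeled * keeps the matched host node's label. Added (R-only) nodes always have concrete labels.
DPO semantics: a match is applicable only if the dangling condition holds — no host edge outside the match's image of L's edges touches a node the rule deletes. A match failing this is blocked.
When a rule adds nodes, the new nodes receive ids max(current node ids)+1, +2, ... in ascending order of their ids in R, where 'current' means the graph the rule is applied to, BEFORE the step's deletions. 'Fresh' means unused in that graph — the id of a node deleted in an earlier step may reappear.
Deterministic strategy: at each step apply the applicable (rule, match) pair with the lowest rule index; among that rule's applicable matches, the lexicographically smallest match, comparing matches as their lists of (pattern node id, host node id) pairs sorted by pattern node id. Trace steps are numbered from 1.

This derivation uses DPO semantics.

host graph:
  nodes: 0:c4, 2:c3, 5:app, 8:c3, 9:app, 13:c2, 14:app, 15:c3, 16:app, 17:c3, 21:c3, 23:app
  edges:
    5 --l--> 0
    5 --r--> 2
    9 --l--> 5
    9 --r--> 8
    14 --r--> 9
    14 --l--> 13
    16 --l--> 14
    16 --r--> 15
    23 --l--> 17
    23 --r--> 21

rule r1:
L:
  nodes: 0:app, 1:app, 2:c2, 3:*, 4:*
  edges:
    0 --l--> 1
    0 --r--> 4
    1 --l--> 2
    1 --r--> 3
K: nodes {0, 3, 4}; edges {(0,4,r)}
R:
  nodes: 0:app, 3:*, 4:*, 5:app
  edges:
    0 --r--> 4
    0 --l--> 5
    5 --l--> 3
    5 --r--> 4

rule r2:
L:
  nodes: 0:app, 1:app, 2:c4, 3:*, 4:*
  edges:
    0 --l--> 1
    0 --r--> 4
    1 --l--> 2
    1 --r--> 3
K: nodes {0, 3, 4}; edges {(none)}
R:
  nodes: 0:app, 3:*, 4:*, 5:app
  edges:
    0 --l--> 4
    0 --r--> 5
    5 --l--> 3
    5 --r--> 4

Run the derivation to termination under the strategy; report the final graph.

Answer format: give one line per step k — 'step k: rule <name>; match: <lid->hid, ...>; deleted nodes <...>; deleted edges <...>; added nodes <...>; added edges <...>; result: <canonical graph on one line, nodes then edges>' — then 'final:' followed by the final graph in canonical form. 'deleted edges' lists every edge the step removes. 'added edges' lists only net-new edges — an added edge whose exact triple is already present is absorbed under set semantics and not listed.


step 1: rule r1; match: 0->16, 1->14, 2->13, 3->9, 4->15; deleted nodes 13, 14; deleted edges (14,9,r); (14,13,l); (16,14,l); added nodes 24; added edges (16,24,l); (24,9,l); (24,15,r); result: nodes: 0:c4, 2:c3, 5:app, 8:c3, 9:app, 15:c3, 16:app, 17:c3, 21:c3, 23:app, 24:app edges: (5,0,l); (5,2,r); (9,5,l); (9,8,r); (16,15,r); (16,24,l); (23,17,l); (23,21,r); (24,9,l); (24,15,r)
step 2: rule r2; match: 0->9, 1->5, 2->0, 3->2, 4->8; deleted nodes 0, 5; deleted edges (5,0,l); (5,2,r); (9,5,l); (9,8,r); added nodes 25; added edges (9,8,l); (9,25,r); (25,2,l); (25,8,r); result: nodes: 2:c3, 8:c3, 9:app, 15:c3, 16:app, 17:c3, 21:c3, 23:app, 24:app, 25:app edges: (9,8,l); (9,25,r); (16,15,r); (16,24,l); (23,17,l); (23,21,r); (24,9,l); (24,15,r); (25,2,l); (25,8,r)
final:
nodes: 2:c3, 8:c3, 9:app, 15:c3, 16:app, 17:c3, 21:c3, 23:app, 24:app, 25:app
edges: (9,8,l); (9,25,r); (16,15,r); (16,24,l); (23,17,l); (23,21,r); (24,9,l); (24,15,r); (25,2,l); (25,8,r)


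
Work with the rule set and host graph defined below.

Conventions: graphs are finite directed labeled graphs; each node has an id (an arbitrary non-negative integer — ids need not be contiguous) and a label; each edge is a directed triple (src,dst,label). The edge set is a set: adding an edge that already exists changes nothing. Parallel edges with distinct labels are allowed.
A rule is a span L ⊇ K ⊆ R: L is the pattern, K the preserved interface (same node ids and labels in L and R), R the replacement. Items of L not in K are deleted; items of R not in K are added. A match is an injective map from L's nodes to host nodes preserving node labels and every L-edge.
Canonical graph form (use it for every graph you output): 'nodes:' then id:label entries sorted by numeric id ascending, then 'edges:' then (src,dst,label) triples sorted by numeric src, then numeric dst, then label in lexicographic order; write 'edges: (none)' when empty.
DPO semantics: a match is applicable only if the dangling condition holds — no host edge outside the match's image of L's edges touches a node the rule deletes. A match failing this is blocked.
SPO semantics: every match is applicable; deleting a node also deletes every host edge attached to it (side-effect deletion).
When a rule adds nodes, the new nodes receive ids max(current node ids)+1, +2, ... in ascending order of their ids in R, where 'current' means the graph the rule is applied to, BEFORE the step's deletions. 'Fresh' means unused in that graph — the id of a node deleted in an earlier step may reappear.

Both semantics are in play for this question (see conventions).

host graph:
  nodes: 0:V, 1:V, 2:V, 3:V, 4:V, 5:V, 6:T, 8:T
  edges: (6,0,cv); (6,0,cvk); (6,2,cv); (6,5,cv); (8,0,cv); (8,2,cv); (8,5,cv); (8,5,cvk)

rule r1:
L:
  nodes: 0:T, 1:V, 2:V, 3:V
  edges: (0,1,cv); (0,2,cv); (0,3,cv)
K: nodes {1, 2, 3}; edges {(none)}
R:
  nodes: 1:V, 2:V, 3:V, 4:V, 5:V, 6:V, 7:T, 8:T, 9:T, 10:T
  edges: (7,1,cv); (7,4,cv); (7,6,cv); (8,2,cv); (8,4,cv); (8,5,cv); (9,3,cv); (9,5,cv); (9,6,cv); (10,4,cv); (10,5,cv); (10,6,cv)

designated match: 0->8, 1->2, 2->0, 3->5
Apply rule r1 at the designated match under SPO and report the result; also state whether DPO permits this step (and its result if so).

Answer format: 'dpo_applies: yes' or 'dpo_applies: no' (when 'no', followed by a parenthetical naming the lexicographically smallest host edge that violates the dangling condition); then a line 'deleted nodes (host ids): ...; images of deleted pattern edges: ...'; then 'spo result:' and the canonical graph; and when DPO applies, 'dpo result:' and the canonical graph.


dpo_applies: no
(the rule deletes node 8, which keeps host edge (8,5,cvk) outside the match image — the dangling condition fails, DPO blocks; SPO proceeds and side-deletes such edges)
deleted nodes (host ids): 8; images of deleted pattern edges: (8,0,cv); (8,2,cv); (8,5,cv)
spo result:
nodes: 0:V, 1:V, 2:V, 3:V, 4:V, 5:V, 6:T, 9:V, 10:V, 11:V, 12:T, 13:T, 14:T, 15:T
edges: (6,0,cv); (6,0,cvk); (6,2,cv); (6,5,cv); (12,2,cv); (12,9,cv); (12,11,cv); (13,0,cv); (13,9,cv); (13,10,cv); (14,5,cv); (14,10,cv); (14,11,cv); (15,9,cv); (15,10,cv); (15,11,cv)


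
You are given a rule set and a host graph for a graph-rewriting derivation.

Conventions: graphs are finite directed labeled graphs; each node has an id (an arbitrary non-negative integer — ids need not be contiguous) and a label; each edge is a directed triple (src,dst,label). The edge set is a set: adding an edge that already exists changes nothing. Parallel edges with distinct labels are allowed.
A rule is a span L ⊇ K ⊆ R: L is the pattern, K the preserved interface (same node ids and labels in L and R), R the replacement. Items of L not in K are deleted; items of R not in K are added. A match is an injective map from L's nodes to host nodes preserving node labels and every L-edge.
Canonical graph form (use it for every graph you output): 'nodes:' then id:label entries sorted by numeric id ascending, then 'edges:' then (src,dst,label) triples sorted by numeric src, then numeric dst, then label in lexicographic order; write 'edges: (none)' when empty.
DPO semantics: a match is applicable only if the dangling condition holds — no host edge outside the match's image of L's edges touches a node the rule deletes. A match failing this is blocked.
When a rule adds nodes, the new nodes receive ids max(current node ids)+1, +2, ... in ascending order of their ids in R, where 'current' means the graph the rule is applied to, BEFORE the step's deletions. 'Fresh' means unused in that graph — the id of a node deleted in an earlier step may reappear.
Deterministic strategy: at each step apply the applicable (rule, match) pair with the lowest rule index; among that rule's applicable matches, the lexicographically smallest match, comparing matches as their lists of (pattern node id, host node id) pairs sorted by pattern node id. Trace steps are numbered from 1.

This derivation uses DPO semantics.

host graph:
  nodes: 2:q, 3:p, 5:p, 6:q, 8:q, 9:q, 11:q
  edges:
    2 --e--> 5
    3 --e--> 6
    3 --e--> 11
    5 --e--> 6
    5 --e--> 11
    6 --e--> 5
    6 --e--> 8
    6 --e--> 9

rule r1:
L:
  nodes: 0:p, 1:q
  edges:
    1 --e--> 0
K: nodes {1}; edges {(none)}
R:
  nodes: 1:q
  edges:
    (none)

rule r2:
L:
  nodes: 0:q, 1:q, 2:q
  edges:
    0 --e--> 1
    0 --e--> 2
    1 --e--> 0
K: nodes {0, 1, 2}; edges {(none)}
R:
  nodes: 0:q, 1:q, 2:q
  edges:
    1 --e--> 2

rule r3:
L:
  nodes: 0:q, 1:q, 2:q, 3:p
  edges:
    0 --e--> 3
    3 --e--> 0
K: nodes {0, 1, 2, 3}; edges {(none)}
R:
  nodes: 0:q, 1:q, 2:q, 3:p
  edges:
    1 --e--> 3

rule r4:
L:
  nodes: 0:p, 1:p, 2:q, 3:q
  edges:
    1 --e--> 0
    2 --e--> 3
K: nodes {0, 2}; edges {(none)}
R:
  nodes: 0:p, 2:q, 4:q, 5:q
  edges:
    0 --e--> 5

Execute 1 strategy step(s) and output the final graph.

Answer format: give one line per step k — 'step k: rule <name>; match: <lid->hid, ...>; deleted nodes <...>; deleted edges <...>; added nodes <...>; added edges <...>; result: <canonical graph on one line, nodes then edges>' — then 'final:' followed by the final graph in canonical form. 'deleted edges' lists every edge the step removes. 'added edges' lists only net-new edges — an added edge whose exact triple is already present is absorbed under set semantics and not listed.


step 1: rule r3; match: 0->6, 1->2, 2->8, 3->5; deleted nodes (none); deleted edges (5,6,e); (6,5,e); added nodes (none); added edges (none); result: nodes: 2:q, 3:p, 5:p, 6:q, 8:q, 9:q, 11:q edges: (2,5,e); (3,6,e); (3,11,e); (5,11,e); (6,8,e); (6,9,e)
final:
nodes: 2:q, 3:p, 5:p, 6:q, 8:q, 9:q, 11:q
edges: (2,5,e); (3,6,e); (3,11,e); (5,11,e); (6,8,e); (6,9,e)


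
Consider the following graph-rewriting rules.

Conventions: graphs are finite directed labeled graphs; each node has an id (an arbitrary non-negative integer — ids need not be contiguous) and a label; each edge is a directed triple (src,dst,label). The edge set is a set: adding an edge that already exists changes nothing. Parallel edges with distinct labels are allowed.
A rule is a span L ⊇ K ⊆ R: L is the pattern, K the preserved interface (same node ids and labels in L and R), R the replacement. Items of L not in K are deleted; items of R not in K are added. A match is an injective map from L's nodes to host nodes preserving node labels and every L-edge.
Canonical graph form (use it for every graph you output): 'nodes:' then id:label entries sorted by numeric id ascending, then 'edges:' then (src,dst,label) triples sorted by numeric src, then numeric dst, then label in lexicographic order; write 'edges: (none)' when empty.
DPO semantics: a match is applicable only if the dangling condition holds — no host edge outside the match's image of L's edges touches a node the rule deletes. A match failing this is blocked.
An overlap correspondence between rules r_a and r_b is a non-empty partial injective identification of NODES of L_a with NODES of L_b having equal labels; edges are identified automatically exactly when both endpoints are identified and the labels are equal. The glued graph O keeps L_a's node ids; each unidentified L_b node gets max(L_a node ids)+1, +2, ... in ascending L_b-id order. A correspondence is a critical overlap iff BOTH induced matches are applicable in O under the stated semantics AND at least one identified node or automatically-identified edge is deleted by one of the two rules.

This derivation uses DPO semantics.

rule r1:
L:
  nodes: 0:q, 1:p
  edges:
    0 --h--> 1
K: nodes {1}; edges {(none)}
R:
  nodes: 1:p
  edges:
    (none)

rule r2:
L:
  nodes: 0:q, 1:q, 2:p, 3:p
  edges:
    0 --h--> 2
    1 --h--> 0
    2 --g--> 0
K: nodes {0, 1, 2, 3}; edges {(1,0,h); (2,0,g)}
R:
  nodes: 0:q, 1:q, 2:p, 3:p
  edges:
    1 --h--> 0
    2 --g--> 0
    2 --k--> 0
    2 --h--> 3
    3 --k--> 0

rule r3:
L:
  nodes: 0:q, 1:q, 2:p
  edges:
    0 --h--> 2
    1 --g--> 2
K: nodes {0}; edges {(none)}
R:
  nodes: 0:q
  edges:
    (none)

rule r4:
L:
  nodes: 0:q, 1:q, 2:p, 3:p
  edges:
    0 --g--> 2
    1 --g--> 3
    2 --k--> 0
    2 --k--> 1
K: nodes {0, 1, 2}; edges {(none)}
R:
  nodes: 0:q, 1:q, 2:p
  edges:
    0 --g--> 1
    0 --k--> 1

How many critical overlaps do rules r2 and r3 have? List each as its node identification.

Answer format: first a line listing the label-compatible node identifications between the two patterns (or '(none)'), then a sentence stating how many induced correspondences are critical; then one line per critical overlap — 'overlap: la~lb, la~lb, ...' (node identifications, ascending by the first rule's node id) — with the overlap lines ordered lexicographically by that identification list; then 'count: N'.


label-compatible node identifications between L(r2) and L(r3): 0~0, 0~1, 1~0, 1~1, 2~2, 3~2
3 of the induced correspondences are critical overlaps of r2 and r3.
overlap: 0~0, 3~2
overlap: 1~0, 3~2
overlap: 3~2
count: 3


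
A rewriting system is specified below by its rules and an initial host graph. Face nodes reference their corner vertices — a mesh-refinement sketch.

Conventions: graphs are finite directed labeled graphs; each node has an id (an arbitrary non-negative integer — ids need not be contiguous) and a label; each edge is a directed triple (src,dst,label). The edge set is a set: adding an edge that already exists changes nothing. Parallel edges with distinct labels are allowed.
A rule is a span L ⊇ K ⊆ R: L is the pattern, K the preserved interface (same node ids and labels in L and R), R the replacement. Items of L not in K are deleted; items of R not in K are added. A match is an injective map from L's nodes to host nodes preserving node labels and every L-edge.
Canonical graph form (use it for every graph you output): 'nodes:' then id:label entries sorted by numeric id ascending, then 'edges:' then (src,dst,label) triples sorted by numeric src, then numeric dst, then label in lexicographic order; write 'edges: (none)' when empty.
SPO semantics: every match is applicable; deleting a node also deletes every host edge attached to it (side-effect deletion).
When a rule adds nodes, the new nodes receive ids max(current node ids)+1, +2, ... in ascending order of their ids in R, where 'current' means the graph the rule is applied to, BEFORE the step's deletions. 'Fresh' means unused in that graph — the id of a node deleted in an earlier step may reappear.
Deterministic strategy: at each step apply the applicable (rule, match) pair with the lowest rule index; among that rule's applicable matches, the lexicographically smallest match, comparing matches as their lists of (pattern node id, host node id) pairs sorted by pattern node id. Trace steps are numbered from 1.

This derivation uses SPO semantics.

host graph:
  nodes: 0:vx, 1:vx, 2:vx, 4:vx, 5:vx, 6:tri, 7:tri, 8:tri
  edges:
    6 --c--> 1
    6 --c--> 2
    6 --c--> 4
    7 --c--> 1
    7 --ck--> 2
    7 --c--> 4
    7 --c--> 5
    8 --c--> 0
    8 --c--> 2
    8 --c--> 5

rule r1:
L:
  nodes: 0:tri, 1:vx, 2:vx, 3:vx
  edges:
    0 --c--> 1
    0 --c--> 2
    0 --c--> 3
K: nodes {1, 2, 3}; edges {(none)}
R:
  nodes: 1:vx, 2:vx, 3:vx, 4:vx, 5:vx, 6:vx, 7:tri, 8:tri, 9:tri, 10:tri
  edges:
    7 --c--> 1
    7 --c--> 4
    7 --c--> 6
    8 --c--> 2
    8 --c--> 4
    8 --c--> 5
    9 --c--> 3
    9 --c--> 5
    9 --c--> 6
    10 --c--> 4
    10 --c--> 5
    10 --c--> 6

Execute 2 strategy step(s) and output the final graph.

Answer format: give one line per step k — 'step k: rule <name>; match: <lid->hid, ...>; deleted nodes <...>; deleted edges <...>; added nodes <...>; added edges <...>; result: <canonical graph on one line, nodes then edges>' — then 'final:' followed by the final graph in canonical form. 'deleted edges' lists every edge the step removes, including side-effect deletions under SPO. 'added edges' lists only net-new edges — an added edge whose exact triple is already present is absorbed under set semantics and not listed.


step 1: rule r1; match: 0->6, 1->1, 2->2, 3->4; deleted nodes 6; deleted edges (6,1,c); (6,2,c); (6,4,c); added nodes 9, 10, 11, 12, 13, 14, 15; added edges (12,1,c); (12,9,c); (12,11,c); (13,2,c); (13,9,c); (13,10,c); (14,4,c); (14,10,c); (14,11,c); (15,9,c); (15,10,c); (15,11,c); result: nodes: 0:vx, 1:vx, 2:vx, 4:vx, 5:vx, 7:tri, 8:tri, 9:vx, 10:vx, 11:vx, 12:tri, 13:tri, 14:tri, 15:tri edges: (7,1,c); (7,2,ck); (7,4,c); (7,5,c); (8,0,c); (8,2,c); (8,5,c); (12,1,c); (12,9,c); (12,11,c); (13,2,c); (13,9,c); (13,10,c); (14,4,c); (14,10,c); (14,11,c); (15,9,c); (15,10,c); (15,11,c)
step 2: rule r1; match: 0->7, 1->1, 2->4, 3->5; deleted nodes 7; deleted edges (7,1,c); (7,2,ck); (7,4,c); (7,5,c); added nodes 16, 17, 18, 19, 20, 21, 22; added edges (19,1,c); (19,16,c); (19,18,c); (20,4,c); (20,16,c); (20,17,c); (21,5,c); (21,17,c); (21,18,c); (22,16,c); (22,17,c); (22,18,c); result: nodes: 0:vx, 1:vx, 2:vx, 4:vx, 5:vx, 8:tri, 9:vx, 10:vx, 11:vx, 12:tri, 13:tri, 14:tri, 15:tri, 16:vx, 17:vx, 18:vx, 19:tri, 20:tri, 21:tri, 22:tri edges: (8,0,c); (8,2,c); (8,5,c); (12,1,c); (12,9,c); (12,11,c); (13,2,c); (13,9,c); (13,10,c); (14,4,c); (14,10,c); (14,11,c); (15,9,c); (15,10,c); (15,11,c); (19,1,c); (19,16,c); (19,18,c); (20,4,c); (20,16,c); (20,17,c); (21,5,c); (21,17,c); (21,18,c); (22,16,c); (22,17,c); (22,18,c)
final:
nodes: 0:vx, 1:vx, 2:vx, 4:vx, 5:vx, 8:tri, 9:vx, 10:vx, 11:vx, 12:tri, 13:tri, 14:tri, 15:tri, 16:vx, 17:vx, 18:vx, 19:tri, 20:tri, 21:tri, 22:tri
edges: (8,0,c); (8,2,c); (8,5,c); (12,1,c); (12,9,c); (12,11,c); (13,2,c); (13,9,c); (13,10,c); (14,4,c); (14,10,c); (14,11,c); (15,9,c); (15,10,c); (15,11,c); (19,1,c); (19,16,c); (19,18,c); (20,4,c); (20,16,c); (20,17,c); (21,5,c); (21,17,c); (21,18,c); (22,16,c); (22,17,c); (22,18,c)


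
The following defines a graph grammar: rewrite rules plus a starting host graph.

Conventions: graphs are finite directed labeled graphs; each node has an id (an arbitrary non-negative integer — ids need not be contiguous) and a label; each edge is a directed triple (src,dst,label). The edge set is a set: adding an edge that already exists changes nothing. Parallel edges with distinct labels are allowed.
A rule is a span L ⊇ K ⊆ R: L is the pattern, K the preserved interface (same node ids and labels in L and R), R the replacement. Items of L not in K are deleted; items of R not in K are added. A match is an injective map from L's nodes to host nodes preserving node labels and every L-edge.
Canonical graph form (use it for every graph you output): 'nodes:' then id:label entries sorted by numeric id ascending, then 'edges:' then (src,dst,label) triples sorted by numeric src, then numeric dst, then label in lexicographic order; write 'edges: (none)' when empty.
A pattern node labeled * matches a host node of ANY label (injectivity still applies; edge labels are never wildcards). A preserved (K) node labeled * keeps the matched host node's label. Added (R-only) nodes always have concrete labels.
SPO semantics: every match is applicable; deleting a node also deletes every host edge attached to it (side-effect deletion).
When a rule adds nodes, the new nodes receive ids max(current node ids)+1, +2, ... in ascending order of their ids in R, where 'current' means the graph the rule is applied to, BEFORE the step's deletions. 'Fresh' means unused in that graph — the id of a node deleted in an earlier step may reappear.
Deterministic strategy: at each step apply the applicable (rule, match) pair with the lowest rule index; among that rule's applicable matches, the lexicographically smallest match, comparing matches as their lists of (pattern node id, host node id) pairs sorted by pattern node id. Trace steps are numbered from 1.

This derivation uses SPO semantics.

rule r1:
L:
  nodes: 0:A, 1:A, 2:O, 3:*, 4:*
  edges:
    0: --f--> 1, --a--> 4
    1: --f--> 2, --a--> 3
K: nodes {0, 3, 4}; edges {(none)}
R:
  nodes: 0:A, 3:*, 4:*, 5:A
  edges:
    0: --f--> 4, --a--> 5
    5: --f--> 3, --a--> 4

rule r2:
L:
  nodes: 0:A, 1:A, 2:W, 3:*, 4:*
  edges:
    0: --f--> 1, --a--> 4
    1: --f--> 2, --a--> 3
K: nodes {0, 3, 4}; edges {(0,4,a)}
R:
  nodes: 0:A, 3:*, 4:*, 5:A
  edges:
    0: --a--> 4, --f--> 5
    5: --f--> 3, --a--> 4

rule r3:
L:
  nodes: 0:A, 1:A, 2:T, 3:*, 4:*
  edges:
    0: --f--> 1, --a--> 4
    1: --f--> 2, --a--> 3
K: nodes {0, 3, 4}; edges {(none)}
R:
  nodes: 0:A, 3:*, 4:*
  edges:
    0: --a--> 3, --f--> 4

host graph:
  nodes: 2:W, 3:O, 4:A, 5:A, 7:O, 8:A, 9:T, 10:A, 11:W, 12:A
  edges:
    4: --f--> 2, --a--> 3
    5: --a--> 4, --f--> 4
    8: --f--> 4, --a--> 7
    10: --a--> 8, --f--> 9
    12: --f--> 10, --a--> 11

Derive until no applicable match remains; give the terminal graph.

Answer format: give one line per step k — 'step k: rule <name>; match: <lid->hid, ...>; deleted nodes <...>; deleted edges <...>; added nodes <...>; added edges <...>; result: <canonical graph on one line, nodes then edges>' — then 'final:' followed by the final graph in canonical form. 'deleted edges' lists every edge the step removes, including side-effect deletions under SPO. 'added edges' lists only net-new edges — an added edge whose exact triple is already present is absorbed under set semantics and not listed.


step 1: rule r2; match: 0->8, 1->4, 2->2, 3->3, 4->7; deleted nodes 2, 4; deleted edges (4,2,f); (4,3,a); (5,4,a); (5,4,f); (8,4,f); added nodes 13; added edges (8,13,f); (13,3,f); (13,7,a); result: nodes: 3:O, 5:A, 7:O, 8:A, 9:T, 10:A, 11:W, 12:A, 13:A edges: (8,7,a); (8,13,f); (10,8,a); (10,9,f); (12,10,f); (12,11,a); (13,3,f); (13,7,a)
step 2: rule r3; match: 0->12, 1->10, 2->9, 3->8, 4->11; deleted nodes 9, 10; deleted edges (10,8,a); (10,9,f); (12,10,f); (12,11,a); added nodes (none); added edges (12,8,a); (12,11,f); result: nodes: 3:O, 5:A, 7:O, 8:A, 11:W, 12:A, 13:A edges: (8,7,a); (8,13,f); (12,8,a); (12,11,f); (13,3,f); (13,7,a)
final:
nodes: 3:O, 5:A, 7:O, 8:A, 11:W, 12:A, 13:A
edges: (8,7,a); (8,13,f); (12,8,a); (12,11,f); (13,3,f); (13,7,a)


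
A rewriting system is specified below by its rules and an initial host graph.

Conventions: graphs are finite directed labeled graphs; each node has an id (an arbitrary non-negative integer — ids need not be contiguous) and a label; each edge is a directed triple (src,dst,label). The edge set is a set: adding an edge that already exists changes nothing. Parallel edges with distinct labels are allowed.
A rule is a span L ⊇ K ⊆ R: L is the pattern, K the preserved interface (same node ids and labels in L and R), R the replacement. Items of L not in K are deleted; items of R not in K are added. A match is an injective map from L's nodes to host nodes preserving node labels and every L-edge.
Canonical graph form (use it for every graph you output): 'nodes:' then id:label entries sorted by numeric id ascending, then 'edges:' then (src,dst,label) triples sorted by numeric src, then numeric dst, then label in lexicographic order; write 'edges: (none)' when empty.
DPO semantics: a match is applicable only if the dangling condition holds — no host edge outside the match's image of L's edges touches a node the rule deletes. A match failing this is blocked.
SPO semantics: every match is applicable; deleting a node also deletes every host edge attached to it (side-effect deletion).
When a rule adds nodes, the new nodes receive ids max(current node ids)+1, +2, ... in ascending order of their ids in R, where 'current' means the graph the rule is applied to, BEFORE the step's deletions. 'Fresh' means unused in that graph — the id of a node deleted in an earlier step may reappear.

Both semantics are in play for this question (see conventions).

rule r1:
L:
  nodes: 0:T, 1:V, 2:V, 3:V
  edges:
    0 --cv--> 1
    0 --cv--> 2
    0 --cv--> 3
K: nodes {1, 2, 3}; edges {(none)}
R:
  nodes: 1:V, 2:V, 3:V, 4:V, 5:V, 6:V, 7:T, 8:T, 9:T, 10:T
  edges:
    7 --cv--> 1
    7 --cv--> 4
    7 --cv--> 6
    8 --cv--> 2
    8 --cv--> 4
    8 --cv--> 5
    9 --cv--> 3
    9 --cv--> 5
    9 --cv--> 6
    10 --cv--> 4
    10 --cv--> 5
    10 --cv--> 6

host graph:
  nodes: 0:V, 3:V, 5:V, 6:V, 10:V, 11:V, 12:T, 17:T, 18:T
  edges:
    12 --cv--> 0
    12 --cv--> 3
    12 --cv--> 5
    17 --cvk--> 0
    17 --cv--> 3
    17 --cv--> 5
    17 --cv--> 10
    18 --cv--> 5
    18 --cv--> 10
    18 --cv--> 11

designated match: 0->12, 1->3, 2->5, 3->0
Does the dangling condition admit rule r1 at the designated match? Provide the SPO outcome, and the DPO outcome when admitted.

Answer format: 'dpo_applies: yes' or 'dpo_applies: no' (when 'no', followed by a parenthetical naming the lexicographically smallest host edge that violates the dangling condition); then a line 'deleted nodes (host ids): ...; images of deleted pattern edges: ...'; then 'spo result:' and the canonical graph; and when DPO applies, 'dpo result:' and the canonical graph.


dpo_applies: yes
deleted nodes (host ids): 12; images of deleted pattern edges: (12,0,cv); (12,3,cv); (12,5,cv)
spo result:
nodes: 0:V, 3:V, 5:V, 6:V, 10:V, 11:V, 17:T, 18:T, 19:V, 20:V, 21:V, 22:T, 23:T, 24:T, 25:T
edges: (17,0,cvk); (17,3,cv); (17,5,cv); (17,10,cv); (18,5,cv); (18,10,cv); (18,11,cv); (22,3,cv); (22,19,cv); (22,21,cv); (23,5,cv); (23,19,cv); (23,20,cv); (24,0,cv); (24,20,cv); (24,21,cv); (25,19,cv); (25,20,cv); (25,21,cv)
dpo result:
nodes: 0:V, 3:V, 5:V, 6:V, 10:V, 11:V, 17:T, 18:T, 19:V, 20:V, 21:V, 22:T, 23:T, 24:T, 25:T
edges: (17,0,cvk); (17,3,cv); (17,5,cv); (17,10,cv); (18,5,cv); (18,10,cv); (18,11,cv); (22,3,cv); (22,19,cv); (22,21,cv); (23,5,cv); (23,19,cv); (23,20,cv); (24,0,cv); (24,20,cv); (24,21,cv); (25,19,cv); (25,20,cv); (25,21,cv)


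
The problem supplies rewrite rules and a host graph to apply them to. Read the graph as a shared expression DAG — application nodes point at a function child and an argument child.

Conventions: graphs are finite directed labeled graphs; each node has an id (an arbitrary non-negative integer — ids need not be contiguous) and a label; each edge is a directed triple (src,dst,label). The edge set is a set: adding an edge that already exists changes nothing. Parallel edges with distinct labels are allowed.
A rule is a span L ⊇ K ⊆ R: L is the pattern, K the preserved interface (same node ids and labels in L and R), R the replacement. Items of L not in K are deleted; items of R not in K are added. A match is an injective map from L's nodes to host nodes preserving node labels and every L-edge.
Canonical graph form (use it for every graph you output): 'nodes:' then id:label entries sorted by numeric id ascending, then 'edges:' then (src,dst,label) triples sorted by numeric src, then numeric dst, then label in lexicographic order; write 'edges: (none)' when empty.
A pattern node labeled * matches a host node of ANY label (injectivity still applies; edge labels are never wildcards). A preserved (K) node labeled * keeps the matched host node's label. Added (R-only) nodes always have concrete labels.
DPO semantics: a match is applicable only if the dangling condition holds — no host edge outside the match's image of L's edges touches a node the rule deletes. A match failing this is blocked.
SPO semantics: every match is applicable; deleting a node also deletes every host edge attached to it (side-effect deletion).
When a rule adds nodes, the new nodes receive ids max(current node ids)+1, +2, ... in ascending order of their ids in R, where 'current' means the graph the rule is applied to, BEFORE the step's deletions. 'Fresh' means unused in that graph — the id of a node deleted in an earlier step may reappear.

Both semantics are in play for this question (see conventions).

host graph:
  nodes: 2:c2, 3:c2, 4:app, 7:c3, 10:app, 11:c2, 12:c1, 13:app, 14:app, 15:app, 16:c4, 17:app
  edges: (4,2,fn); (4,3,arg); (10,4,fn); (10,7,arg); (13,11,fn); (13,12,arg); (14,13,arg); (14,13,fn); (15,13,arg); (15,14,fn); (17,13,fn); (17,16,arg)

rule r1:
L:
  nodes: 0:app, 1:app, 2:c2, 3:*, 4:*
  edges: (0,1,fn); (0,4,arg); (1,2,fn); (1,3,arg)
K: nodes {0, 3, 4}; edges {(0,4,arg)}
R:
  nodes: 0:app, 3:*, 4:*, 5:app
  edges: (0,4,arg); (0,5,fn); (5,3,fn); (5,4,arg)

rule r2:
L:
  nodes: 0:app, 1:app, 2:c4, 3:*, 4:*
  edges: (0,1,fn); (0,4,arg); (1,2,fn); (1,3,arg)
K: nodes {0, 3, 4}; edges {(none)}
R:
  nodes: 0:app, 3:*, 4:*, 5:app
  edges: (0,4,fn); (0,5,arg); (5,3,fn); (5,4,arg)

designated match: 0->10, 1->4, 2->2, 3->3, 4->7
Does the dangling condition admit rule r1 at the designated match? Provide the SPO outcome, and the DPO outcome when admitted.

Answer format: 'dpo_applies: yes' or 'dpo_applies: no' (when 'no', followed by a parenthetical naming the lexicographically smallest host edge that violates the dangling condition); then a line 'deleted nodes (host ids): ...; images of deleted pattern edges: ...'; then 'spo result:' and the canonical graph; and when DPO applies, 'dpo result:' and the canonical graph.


dpo_applies: yes
deleted nodes (host ids): 2, 4; images of deleted pattern edges: (4,2,fn); (4,3,arg); (10,4,fn)
spo result:
nodes: 3:c2, 7:c3, 10:app, 11:c2, 12:c1, 13:app, 14:app, 15:app, 16:c4, 17:app, 18:app
edges: (10,7,arg); (10,18,fn); (13,11,fn); (13,12,arg); (14,13,arg); (14,13,fn); (15,13,arg); (15,14,fn); (17,13,fn); (17,16,arg); (18,3,fn); (18,7,arg)
dpo result:
nodes: 3:c2, 7:c3, 10:app, 11:c2, 12:c1, 13:app, 14:app, 15:app, 16:c4, 17:app, 18:app
edges: (10,7,arg); (10,18,fn); (13,11,fn); (13,12,arg); (14,13,arg); (14,13,fn); (15,13,arg); (15,14,fn); (17,13,fn); (17,16,arg); (18,3,fn); (18,7,arg)


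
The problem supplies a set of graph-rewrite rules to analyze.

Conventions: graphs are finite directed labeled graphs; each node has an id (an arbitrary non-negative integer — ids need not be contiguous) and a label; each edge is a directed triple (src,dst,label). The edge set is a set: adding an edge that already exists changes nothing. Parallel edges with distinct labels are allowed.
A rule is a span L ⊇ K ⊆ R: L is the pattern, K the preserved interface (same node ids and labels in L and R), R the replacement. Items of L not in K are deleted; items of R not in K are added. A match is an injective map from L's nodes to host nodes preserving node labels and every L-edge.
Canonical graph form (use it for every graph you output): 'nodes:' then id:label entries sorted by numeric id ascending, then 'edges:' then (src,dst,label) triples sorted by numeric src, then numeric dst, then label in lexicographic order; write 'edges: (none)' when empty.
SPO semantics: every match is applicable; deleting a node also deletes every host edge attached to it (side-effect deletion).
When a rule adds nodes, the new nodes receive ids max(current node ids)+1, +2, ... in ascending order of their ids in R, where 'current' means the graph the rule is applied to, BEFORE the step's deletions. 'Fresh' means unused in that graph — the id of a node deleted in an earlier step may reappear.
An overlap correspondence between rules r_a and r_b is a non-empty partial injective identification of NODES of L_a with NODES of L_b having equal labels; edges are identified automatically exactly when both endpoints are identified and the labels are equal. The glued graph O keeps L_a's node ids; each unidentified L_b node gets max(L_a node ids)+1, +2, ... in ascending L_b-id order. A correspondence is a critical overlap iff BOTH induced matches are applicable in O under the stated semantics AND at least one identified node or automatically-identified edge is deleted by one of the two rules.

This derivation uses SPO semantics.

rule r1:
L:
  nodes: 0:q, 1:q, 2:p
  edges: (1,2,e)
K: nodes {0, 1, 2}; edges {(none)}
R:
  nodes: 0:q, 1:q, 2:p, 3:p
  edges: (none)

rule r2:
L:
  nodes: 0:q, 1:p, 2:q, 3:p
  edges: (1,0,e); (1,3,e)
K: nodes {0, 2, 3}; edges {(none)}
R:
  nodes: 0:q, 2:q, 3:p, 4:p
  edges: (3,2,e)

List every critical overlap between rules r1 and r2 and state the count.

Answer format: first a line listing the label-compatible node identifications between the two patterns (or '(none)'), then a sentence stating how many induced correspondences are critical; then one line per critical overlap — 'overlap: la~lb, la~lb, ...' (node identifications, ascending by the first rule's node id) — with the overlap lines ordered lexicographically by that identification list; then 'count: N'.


label-compatible node identifications between L(r1) and L(r2): 0~0, 0~2, 1~0, 1~2, 2~1, 2~3
7 of the induced correspondences are critical overlaps of r1 and r2.
overlap: 0~0, 1~2, 2~1
overlap: 0~0, 2~1
overlap: 0~2, 1~0, 2~1
overlap: 0~2, 2~1
overlap: 1~0, 2~1
overlap: 1~2, 2~1
overlap: 2~1
count: 7


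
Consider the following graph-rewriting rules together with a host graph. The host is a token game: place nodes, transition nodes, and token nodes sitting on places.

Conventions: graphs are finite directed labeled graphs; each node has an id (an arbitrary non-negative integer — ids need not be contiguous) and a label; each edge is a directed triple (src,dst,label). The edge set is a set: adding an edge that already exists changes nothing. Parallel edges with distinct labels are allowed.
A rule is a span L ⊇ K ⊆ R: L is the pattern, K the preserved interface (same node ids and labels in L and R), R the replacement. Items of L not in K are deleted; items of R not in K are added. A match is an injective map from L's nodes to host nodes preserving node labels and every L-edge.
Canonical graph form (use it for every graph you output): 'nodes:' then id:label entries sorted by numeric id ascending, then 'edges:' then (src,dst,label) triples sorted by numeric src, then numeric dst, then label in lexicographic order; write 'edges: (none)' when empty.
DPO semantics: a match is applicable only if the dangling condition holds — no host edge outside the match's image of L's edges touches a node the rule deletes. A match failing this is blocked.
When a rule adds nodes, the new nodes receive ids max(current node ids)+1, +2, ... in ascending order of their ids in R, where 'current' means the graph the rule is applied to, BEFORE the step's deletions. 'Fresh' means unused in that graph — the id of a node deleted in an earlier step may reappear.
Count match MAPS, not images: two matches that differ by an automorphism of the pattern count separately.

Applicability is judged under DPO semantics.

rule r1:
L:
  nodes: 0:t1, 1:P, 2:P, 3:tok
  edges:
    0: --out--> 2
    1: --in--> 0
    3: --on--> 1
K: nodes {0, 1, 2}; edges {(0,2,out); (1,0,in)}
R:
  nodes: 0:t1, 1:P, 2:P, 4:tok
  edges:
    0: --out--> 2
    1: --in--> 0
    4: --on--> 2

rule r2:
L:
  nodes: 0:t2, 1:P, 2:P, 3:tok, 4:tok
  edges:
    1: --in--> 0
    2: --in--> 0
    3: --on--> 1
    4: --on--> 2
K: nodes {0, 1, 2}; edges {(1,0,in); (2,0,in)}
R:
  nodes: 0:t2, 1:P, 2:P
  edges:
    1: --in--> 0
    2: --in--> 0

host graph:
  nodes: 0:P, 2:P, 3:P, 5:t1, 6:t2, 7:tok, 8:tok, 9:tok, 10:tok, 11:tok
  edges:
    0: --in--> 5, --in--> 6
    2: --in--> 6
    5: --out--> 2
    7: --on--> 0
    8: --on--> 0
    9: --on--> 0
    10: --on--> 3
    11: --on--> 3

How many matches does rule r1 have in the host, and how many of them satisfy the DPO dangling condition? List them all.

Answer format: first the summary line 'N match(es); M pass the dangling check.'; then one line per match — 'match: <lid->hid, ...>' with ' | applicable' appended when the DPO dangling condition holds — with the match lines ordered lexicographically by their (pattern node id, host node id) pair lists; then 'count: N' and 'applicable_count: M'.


3 match(es); 3 pass the dangling check.
match: 0->5, 1->0, 2->2, 3->7 | applicable
match: 0->5, 1->0, 2->2, 3->8 | applicable
match: 0->5, 1->0, 2->2, 3->9 | applicable
count: 3
applicable_count: 3


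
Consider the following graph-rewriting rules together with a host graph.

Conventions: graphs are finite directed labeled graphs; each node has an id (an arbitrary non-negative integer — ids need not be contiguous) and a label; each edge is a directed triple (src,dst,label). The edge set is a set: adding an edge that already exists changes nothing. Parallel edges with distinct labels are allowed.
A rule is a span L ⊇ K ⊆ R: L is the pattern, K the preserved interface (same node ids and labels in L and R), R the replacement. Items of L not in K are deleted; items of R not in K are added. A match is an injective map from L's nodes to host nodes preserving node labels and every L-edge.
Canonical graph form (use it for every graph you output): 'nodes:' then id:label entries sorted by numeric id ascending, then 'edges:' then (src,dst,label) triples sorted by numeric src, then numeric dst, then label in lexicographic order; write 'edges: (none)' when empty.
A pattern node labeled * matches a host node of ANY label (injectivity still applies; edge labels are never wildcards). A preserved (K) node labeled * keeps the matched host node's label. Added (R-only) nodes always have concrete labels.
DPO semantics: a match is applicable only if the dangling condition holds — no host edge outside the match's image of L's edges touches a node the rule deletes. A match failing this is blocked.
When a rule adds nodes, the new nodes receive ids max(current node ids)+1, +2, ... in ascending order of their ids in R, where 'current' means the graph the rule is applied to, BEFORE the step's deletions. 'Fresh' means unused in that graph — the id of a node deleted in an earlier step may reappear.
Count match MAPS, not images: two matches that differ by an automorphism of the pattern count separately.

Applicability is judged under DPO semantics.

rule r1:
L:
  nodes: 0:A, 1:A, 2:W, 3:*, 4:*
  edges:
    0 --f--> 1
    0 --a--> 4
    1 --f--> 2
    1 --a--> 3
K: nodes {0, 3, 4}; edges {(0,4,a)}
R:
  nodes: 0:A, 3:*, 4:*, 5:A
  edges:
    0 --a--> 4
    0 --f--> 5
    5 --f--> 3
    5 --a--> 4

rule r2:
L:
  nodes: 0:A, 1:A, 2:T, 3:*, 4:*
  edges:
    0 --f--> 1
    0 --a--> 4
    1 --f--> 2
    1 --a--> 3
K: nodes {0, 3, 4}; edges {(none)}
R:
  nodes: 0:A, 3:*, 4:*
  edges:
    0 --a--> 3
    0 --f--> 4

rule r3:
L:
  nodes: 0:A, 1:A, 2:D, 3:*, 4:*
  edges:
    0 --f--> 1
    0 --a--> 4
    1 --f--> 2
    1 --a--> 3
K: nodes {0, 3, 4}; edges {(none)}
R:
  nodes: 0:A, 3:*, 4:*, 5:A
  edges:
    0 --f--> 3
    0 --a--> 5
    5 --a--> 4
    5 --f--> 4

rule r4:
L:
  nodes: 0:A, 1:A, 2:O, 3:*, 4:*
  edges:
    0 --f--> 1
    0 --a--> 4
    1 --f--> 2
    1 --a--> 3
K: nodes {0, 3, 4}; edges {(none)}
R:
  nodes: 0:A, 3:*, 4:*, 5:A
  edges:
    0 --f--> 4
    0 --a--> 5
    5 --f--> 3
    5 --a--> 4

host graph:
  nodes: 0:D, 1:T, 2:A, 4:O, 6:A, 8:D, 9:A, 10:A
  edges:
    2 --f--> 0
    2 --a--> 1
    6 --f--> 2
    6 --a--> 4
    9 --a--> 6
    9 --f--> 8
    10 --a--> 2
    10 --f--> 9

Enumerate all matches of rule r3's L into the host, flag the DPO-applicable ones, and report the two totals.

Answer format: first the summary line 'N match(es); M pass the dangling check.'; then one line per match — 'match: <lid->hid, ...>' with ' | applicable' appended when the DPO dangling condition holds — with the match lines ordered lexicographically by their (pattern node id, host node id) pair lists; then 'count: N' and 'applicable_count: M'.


2 match(es); 1 pass the dangling check.
match: 0->6, 1->2, 2->0, 3->1, 4->4
match: 0->10, 1->9, 2->8, 3->6, 4->2 | applicable
count: 2
applicable_count: 1
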